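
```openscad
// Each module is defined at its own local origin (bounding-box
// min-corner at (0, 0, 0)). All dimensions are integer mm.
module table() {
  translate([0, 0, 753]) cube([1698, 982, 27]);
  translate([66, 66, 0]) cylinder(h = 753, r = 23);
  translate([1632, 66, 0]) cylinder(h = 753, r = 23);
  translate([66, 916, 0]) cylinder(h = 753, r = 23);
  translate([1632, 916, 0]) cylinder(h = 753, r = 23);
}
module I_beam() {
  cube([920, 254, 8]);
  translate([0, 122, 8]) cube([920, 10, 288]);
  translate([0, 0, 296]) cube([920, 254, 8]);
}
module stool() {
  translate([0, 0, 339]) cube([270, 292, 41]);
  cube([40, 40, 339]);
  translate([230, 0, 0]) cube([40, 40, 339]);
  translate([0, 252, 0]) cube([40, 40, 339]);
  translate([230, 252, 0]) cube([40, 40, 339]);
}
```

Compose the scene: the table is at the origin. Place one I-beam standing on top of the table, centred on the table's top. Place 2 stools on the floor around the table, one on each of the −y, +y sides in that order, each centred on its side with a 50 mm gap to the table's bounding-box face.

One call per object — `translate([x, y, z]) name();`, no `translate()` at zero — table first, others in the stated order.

table();
translate([389, 364, 780]) I_beam();
translate([714, -342, 0]) stool();
translate([714, 1032, 0]) stool();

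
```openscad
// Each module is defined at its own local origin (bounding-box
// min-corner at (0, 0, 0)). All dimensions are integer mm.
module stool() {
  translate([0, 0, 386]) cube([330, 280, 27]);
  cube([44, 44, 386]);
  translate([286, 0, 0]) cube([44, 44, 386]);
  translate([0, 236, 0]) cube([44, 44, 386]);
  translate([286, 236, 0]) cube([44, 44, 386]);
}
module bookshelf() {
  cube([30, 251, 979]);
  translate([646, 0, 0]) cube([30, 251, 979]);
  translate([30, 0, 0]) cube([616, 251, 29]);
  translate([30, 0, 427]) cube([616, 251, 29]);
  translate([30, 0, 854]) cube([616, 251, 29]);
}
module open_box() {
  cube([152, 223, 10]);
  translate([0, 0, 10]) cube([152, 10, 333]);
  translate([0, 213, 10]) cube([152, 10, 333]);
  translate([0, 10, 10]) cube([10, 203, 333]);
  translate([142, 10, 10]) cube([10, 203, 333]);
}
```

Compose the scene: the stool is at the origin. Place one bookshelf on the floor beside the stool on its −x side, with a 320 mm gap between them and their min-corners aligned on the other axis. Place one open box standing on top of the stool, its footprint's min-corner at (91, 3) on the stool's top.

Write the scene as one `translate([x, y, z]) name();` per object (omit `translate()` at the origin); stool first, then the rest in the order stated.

stool();
translate([-996, 0, 0]) bookshelf();
translate([91, 3, 413]) open_box();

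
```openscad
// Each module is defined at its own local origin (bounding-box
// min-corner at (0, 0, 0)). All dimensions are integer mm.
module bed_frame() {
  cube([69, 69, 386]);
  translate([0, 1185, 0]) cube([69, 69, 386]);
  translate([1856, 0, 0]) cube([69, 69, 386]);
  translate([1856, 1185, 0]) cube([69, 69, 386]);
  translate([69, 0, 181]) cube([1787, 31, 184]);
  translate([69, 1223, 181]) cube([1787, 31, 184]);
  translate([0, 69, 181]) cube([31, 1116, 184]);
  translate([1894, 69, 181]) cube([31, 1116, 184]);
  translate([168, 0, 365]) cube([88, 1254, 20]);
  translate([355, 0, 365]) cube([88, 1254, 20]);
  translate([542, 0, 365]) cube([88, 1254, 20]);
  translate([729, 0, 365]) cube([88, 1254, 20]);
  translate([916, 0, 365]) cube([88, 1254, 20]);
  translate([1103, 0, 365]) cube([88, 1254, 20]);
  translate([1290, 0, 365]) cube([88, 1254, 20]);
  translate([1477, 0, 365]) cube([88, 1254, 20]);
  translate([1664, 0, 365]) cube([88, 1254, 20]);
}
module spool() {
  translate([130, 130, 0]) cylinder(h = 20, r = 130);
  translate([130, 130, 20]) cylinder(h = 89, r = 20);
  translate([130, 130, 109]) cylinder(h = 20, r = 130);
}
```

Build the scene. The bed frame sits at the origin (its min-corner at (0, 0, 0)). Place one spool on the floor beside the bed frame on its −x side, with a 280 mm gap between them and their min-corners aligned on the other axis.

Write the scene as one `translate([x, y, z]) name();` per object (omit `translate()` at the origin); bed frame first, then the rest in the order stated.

bed_frame();
translate([-540, 0, 0]) spool();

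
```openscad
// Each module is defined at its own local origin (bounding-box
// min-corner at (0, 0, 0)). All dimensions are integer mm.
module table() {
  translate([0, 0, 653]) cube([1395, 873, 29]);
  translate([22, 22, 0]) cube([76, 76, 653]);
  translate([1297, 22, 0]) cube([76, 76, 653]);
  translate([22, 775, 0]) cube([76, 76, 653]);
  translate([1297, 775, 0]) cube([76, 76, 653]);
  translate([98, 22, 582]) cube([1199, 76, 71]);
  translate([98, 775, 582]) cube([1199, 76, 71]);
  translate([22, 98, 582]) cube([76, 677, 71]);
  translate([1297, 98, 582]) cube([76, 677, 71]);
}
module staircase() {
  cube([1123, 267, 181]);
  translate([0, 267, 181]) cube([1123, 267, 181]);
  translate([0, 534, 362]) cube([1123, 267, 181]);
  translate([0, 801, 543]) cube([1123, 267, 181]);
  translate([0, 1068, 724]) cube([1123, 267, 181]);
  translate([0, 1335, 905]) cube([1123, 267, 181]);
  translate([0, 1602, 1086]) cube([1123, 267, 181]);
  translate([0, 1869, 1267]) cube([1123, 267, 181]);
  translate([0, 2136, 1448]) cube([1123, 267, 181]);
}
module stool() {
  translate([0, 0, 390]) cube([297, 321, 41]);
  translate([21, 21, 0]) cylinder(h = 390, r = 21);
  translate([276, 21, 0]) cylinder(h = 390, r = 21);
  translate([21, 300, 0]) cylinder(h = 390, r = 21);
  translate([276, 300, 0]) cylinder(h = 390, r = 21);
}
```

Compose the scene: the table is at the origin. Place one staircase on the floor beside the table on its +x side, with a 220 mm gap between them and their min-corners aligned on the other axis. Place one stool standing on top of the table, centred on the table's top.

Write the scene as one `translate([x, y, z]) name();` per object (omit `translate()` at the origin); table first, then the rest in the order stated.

table();
translate([1615, 0, 0]) staircase();
translate([549, 276, 682]) stool();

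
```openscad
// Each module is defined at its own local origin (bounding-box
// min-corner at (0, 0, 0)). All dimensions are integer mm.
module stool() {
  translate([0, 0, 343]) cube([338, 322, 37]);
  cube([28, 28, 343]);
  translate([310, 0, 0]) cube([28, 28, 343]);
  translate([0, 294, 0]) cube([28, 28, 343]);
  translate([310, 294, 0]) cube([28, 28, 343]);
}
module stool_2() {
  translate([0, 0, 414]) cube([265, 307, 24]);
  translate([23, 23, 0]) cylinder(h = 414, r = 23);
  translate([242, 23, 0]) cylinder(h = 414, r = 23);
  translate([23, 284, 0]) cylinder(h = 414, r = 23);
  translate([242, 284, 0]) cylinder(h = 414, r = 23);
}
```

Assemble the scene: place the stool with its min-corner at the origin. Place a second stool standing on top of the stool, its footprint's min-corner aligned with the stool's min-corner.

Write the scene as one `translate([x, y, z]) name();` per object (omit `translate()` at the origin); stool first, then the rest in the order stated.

stool();
translate([0, 0, 380]) stool_2();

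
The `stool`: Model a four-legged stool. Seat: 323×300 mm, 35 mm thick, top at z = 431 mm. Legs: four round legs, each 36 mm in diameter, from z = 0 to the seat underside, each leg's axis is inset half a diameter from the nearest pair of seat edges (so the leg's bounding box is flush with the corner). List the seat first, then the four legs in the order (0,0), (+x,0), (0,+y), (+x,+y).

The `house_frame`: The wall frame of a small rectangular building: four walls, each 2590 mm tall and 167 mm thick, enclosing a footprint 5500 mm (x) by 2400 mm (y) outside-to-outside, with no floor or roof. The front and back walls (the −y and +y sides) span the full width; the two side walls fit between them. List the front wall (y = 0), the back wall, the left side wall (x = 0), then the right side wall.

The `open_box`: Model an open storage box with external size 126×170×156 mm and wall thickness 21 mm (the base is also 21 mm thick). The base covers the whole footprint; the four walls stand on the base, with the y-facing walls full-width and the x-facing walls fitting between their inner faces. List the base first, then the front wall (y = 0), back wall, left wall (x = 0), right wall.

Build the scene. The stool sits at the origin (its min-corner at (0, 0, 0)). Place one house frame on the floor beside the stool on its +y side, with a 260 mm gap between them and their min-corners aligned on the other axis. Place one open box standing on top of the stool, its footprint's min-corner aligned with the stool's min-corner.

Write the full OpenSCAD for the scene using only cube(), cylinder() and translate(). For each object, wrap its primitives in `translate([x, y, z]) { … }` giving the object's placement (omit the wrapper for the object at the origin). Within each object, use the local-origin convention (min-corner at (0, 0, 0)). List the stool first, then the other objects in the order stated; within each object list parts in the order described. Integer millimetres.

translate([0, 0, 396]) cube([323, 300, 35]);
translate([18, 18, 0]) cylinder(h = 396, r = 18);
translate([305, 18, 0]) cylinder(h = 396, r = 18);
translate([18, 282, 0]) cylinder(h = 396, r = 18);
translate([305, 282, 0]) cylinder(h = 396, r = 18);
translate([0, 560, 0]) {
  cube([5500, 167, 2590]);
  translate([0, 2233, 0]) cube([5500, 167, 2590]);
  translate([0, 167, 0]) cube([167, 2066, 2590]);
  translate([5333, 167, 0]) cube([167, 2066, 2590]);
}
translate([0, 0, 431]) {
  cube([126, 170, 21]);
  translate([0, 0, 21]) cube([126, 21, 135]);
  translate([0, 149, 21]) cube([126, 21, 135]);
  translate([0, 21, 21]) cube([21, 128, 135]);
  translate([105, 21, 21]) cube([21, 128, 135]);
}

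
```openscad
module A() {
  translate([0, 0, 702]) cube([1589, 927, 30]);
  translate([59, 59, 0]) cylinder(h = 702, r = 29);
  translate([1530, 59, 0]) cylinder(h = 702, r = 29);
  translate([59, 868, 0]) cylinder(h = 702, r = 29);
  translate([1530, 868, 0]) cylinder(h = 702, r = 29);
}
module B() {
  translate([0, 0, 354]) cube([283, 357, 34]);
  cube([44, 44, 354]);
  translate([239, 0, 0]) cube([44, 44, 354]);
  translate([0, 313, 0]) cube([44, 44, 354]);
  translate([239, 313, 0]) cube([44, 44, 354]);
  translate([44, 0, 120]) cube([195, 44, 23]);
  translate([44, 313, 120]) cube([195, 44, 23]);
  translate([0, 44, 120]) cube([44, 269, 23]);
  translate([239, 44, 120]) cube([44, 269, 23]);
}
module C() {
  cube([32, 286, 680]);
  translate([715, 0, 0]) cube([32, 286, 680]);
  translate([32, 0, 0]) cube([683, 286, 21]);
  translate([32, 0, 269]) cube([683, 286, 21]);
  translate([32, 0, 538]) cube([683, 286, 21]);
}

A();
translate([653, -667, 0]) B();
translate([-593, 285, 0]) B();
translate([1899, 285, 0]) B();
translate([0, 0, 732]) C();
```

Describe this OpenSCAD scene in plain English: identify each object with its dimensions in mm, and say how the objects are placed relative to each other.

A is a table: top 1589 mm (x) × 927 mm (y), 30 mm thick, upper face at z = 732 mm, on four round legs of 58 mm diameter, each leg's bounding box inset 30 mm from the nearest pair of top edges, running from z = 0 to the bottom of the top.

B is a four-legged stool. The seat is a 283×357×34 mm slab whose top surface is at z = 388 mm; four square legs, each 44×44 mm in cross-section, run from the floor (z = 0) to the underside of the seat, each flush with a corner of the seat. Four stretchers, 44 mm wide and 23 mm tall, connect adjacent legs with their undersides at z = 120 mm, each running between the inner faces of the legs it joins and aligned with the legs' outer faces on the other axis.

C is an open bookshelf. Two side panels, each 32 mm thick, 286 mm deep and 680 mm tall, stand 747 mm apart (outside-to-outside). Between them sit 3 shelves, each 21 mm thick and 286 mm deep, spanning the full gap between the sides. The bottom shelf rests on the floor (its underside at z = 0) and the clear gap between one shelf's top and the next shelf's underside is 248 mm.

Three stools sit around the table at the −y, −x, +x sides. The bookshelf is on top of the table.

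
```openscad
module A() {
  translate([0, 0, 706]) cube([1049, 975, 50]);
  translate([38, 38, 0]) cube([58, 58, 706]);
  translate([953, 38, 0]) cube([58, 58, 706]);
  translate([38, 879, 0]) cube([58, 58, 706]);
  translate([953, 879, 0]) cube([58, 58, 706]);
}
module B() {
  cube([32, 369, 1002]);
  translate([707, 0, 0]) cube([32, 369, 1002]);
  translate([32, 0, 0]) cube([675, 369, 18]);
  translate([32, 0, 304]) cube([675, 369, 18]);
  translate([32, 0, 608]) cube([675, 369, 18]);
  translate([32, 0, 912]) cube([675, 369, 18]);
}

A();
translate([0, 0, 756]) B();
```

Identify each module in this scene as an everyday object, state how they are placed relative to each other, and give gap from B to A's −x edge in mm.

A is a table. B is a bookshelf. The bookshelf is on top of the table. The gap from the bookshelf to the table's −x edge is 0 mm.

The bookshelf's min-x is at 0; the table's min-x is 0; gap = 0 mm.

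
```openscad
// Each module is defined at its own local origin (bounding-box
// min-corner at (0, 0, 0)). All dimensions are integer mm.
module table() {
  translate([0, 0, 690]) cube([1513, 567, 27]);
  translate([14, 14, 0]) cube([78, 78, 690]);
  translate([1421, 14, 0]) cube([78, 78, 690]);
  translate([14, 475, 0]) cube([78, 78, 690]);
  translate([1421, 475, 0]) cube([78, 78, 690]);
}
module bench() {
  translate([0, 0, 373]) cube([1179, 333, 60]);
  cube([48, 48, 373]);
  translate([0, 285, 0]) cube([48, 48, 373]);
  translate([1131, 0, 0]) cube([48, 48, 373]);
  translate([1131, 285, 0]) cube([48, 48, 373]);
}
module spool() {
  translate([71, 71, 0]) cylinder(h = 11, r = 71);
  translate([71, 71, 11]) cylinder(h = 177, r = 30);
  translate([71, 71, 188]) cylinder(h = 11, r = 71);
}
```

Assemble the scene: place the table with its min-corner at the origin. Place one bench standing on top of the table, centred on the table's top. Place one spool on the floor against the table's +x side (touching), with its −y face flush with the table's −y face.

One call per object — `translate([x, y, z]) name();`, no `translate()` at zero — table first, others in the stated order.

table();
translate([167, 117, 717]) bench();
translate([1513, 0, 0]) spool();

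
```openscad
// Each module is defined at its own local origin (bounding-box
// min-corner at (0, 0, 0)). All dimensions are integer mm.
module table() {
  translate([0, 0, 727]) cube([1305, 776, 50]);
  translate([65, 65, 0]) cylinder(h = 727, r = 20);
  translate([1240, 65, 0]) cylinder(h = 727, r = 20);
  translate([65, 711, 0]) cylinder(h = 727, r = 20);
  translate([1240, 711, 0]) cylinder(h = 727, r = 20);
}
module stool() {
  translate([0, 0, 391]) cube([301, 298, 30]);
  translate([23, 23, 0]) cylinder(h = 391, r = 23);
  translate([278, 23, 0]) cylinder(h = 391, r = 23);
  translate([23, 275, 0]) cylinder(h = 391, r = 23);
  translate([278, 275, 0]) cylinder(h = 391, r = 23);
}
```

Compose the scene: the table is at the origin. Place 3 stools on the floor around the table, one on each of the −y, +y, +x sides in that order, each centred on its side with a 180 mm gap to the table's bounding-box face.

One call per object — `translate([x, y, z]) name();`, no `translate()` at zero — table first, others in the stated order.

table();
translate([502, -478, 0]) stool();
translate([502, 956, 0]) stool();
translate([1485, 239, 0]) stool();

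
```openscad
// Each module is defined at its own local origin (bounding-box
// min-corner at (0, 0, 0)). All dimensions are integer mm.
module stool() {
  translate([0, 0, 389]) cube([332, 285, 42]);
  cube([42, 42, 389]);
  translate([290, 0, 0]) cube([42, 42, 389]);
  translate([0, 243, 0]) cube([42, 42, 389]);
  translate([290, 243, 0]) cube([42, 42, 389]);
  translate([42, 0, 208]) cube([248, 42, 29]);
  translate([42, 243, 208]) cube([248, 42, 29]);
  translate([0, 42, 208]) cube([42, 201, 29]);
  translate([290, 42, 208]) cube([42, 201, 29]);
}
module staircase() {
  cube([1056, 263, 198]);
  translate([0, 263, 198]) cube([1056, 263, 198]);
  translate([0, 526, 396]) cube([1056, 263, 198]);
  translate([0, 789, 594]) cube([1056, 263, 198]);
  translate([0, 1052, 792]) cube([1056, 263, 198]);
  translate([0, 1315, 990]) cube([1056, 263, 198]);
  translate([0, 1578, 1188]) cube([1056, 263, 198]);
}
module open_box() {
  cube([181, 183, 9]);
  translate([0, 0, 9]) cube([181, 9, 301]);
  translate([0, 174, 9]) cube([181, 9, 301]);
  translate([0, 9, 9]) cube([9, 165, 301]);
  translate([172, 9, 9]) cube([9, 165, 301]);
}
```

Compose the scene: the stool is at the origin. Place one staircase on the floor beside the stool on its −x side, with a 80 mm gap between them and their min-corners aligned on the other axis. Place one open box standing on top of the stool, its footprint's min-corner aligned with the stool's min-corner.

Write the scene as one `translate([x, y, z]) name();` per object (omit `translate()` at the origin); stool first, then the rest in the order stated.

stool();
translate([-1136, 0, 0]) staircase();
translate([0, 0, 431]) open_box();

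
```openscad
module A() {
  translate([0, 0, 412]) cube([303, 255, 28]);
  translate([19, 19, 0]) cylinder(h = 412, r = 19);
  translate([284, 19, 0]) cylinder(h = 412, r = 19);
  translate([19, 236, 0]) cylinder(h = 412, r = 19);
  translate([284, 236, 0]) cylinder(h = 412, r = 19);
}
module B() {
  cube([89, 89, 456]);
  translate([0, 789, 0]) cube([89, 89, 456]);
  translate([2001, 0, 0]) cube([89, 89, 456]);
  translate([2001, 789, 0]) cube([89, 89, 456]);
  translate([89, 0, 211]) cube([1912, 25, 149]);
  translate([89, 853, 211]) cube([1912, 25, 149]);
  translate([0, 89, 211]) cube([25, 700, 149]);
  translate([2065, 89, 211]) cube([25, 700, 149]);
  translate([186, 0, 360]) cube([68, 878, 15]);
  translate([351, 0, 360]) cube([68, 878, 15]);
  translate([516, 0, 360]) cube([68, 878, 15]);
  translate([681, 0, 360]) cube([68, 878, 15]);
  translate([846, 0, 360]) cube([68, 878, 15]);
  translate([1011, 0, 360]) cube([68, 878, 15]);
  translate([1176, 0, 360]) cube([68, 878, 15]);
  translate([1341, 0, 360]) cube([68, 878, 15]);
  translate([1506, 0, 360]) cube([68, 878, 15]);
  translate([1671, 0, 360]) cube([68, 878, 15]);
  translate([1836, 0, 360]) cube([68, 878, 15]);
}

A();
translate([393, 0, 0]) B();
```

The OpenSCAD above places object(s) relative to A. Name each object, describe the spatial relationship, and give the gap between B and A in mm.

The bed frame's nearest face is 90 mm from the stool's +x face.

A is a stool. B is a bed frame. The bed frame is on the floor beside the stool on its +x side. The gap between the bed frame and the stool is 90 mm.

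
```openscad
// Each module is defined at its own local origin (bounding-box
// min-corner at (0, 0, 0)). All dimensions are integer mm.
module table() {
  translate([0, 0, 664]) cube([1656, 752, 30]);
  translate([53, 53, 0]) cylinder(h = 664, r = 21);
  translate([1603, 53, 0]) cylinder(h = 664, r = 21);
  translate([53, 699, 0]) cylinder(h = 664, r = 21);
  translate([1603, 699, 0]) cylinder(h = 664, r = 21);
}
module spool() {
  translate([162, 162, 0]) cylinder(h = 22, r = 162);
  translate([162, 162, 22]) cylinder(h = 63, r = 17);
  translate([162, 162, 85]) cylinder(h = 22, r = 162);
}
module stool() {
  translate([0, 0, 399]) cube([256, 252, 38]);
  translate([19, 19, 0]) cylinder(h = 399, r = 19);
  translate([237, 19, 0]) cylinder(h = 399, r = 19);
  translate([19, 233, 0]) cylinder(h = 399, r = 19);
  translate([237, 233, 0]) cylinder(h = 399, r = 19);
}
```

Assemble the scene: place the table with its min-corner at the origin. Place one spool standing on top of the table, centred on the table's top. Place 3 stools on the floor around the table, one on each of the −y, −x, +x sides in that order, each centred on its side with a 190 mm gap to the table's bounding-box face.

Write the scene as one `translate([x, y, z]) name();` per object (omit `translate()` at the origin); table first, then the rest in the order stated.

table();
translate([666, 214, 694]) spool();
translate([700, -442, 0]) stool();
translate([-446, 250, 0]) stool();
translate([1846, 250, 0]) stool();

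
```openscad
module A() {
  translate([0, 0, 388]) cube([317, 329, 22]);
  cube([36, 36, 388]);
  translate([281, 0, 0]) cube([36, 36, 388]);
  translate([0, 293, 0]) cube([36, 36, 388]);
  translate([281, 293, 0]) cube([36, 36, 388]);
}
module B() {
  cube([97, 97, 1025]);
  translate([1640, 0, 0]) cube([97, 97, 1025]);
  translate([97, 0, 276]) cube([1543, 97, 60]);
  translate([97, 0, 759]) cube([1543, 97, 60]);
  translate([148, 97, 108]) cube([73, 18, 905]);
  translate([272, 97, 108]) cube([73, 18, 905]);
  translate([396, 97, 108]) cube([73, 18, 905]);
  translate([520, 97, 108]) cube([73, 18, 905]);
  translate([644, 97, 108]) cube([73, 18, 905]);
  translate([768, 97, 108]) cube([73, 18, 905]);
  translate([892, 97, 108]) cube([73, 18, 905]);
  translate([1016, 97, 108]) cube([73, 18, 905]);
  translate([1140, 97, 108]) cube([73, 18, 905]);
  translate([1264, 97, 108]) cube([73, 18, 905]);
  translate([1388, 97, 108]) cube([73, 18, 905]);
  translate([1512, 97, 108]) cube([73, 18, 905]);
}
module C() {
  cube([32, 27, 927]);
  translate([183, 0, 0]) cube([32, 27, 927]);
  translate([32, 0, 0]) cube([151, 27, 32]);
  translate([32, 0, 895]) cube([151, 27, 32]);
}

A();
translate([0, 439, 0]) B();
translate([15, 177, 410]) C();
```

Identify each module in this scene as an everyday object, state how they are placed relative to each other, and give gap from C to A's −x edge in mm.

A is a stool. B is a fence section. C is a picture frame. The fence section is on the floor beside the stool on its +y side. The picture frame is on top of the stool. The gap from the picture frame to the stool's −x edge is 15 mm.

The picture frame's min-x is at 15; the stool's min-x is 0; gap = 15 mm.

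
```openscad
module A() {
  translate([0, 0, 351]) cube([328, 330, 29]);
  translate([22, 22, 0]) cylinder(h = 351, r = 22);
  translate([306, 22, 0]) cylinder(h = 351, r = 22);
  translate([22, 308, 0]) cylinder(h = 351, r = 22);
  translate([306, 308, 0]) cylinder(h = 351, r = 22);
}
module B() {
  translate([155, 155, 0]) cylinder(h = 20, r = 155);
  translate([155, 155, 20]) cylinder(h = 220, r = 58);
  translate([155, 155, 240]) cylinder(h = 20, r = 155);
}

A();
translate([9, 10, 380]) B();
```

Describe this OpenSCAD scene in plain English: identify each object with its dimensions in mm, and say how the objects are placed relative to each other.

A is a simple wooden stool: a rectangular seat 328 mm (x) by 330 mm (y), 29 mm thick, top face at z = 380 mm, on four round legs, each 44 mm in diameter. The legs rest on z = 0, each leg's axis is inset half a diameter from the nearest pair of seat edges (so the leg's bounding box is flush with the corner).

B is a spool: two coaxial disc flanges of radius 155 mm and thickness 20 mm, joined by a core cylinder of radius 58 mm and height 220 mm. The lower flange rests on z = 0 and the three cylinders share a vertical axis.

The spool is on top of the stool, centred.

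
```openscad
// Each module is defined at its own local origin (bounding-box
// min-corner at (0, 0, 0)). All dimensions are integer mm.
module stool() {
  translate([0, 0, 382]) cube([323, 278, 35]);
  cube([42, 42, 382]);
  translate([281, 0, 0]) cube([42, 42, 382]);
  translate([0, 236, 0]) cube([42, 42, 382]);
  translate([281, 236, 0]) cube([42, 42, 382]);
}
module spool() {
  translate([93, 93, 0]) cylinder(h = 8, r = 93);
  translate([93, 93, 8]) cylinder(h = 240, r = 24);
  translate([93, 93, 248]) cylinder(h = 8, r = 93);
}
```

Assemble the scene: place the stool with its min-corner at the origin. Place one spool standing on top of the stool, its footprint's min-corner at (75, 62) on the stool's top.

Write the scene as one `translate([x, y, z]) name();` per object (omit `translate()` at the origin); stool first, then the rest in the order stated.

stool();
translate([75, 62, 417]) spool();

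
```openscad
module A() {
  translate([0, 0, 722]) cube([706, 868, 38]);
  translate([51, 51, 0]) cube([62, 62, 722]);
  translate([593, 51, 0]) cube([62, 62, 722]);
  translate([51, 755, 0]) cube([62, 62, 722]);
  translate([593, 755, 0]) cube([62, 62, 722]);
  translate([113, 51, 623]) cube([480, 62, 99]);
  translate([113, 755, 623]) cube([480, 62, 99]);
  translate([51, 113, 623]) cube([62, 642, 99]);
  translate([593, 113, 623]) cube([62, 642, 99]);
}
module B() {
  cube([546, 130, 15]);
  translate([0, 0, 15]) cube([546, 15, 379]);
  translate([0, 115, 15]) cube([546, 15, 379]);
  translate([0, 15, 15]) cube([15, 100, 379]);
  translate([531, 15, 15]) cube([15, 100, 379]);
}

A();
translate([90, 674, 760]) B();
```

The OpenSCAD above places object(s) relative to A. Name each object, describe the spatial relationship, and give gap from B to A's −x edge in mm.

The open box's min-x is at 90; the table's min-x is 0; gap = 90 mm.

A is a table. B is an open box. The open box is on top of the table. The gap from the open box to the table's −x edge is 90 mm.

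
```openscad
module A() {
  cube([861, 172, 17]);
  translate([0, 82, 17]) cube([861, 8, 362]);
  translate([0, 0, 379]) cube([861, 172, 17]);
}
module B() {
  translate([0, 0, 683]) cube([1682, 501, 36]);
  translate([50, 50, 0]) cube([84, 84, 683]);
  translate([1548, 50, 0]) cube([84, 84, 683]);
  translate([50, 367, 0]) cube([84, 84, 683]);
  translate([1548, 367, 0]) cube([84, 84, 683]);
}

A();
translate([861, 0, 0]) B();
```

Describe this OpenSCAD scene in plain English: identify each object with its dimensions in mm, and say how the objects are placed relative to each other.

A is an I-beam lying along x, 861 mm long. Overall section height 396 mm. Two flanges 172 mm wide (y) and 17 mm thick, one on the floor and one at the top; a web 8 mm thick runs between them, centred on the flange width.

B is a table: top 1682 mm (x) × 501 mm (y), 36 mm thick, upper face at z = 719 mm, on four 84×84 mm square legs, each inset 50 mm from the nearest pair of top edges, running from z = 0 to the bottom of the top.

The table is against the I-beam's +x side, with their −y faces flush.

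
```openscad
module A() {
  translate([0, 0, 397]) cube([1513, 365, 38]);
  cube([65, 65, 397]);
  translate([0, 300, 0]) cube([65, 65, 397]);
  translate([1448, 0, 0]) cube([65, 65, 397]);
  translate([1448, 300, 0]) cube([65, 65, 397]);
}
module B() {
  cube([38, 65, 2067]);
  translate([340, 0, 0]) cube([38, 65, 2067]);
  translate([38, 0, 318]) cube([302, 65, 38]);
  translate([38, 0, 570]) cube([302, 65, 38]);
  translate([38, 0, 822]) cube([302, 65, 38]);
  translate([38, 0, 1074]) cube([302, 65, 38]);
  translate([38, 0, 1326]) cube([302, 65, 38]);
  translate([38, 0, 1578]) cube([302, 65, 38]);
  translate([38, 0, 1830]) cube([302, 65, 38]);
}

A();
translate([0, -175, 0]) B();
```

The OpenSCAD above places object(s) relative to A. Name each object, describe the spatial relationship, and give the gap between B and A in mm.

The ladder's nearest face is 110 mm from the bench's −y face.

A is a bench. B is a ladder. The ladder is on the floor beside the bench on its −y side. The gap between the ladder and the bench is 110 mm.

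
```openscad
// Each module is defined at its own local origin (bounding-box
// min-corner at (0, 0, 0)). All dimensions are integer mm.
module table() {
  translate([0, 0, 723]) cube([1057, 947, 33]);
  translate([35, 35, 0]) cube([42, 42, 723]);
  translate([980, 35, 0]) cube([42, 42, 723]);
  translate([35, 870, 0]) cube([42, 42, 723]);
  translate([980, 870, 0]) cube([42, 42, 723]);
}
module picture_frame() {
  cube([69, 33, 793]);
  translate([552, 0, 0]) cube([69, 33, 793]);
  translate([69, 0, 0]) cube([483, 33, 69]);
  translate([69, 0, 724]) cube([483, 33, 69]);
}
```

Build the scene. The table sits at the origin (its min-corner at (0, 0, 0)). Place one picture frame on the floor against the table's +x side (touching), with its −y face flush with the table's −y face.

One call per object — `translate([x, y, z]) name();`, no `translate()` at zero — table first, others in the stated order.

table();
translate([1057, 0, 0]) picture_frame();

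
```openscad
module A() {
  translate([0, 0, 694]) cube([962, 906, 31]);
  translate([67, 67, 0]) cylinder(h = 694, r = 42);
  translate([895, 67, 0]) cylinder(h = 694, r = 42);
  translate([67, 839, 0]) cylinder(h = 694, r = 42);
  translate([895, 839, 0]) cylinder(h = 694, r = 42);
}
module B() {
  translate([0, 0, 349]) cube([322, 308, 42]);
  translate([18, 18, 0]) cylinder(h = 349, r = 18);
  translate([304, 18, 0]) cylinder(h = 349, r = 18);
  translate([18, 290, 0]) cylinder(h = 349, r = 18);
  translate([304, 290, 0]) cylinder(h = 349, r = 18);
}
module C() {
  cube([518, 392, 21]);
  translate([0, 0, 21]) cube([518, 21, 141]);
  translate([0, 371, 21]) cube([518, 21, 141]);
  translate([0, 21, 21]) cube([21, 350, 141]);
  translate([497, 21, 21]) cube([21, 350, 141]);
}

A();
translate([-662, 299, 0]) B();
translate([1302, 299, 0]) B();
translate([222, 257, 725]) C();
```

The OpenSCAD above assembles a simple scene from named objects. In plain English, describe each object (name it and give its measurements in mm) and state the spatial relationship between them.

A is a rectangular dining table. The top is 962×906×31 mm with its upper surface at z = 725 mm. It stands on four round legs of 84 mm diameter, each leg's bounding box inset 25 mm from the nearest pair of top edges, running from the floor to the underside of the top.

B is a four-legged stool. The seat is a 322×308×42 mm slab whose top surface is at z = 391 mm; four round legs, each 36 mm in diameter, run from the floor (z = 0) to the underside of the seat, each leg's axis is inset half a diameter from the nearest pair of seat edges (so the leg's bounding box is flush with the corner).

C is an open-topped rectangular box: outside dimensions 518×392×162 mm, with a uniform wall and base thickness of 21 mm. The base is a full 518×392 slab on the floor; four walls sit on top of the base. The front and back walls (the −y and +y sides) span the full width; the two side walls fit between them.

Two stools sit around the table at the −x, +x sides. The open box is on top of the table, centred.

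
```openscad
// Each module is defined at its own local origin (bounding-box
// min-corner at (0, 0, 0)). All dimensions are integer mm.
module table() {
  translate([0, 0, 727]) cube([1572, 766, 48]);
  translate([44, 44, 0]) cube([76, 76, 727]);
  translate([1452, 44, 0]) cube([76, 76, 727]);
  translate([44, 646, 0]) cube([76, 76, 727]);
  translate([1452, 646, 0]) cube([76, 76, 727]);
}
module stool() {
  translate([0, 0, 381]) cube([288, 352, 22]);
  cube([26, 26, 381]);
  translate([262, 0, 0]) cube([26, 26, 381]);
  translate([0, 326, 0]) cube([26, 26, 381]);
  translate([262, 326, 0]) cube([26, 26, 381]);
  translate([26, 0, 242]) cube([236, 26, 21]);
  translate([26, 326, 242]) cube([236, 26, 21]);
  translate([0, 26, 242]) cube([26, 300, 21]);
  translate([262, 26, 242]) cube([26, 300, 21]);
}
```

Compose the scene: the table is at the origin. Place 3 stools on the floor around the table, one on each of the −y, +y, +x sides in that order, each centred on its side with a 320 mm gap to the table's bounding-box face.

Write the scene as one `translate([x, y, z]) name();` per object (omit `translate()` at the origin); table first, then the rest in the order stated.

table();
translate([642, -672, 0]) stool();
translate([642, 1086, 0]) stool();
translate([1892, 207, 0]) stool();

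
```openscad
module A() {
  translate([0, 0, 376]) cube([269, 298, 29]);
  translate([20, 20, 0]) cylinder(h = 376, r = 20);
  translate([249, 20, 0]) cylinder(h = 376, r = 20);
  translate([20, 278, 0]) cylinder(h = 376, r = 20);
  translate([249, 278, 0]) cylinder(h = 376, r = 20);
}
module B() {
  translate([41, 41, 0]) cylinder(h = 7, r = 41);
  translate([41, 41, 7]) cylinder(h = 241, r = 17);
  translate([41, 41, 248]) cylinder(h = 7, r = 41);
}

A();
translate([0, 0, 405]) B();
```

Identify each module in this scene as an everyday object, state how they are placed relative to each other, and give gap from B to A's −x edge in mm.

The spool's min-x is at 0; the stool's min-x is 0; gap = 0 mm.

A is a stool. B is a spool. The spool is on top of the stool. The gap from the spool to the stool's −x edge is 0 mm.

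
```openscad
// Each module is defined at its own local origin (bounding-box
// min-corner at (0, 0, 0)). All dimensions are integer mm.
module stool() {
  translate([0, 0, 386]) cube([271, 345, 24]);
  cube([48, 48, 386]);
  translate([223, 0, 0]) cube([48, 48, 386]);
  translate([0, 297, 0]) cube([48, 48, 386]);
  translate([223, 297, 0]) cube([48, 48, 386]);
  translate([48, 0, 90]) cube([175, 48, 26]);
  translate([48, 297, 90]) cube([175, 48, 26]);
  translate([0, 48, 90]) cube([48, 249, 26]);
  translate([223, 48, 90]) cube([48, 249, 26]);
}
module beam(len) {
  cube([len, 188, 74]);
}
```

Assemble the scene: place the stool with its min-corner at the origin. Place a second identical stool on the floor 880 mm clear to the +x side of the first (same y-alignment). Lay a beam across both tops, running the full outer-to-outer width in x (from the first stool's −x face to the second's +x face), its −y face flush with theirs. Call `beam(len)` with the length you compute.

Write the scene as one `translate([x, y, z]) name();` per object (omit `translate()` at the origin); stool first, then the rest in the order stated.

stool();
translate([1151, 0, 0]) stool();
translate([0, 0, 410]) beam(1422);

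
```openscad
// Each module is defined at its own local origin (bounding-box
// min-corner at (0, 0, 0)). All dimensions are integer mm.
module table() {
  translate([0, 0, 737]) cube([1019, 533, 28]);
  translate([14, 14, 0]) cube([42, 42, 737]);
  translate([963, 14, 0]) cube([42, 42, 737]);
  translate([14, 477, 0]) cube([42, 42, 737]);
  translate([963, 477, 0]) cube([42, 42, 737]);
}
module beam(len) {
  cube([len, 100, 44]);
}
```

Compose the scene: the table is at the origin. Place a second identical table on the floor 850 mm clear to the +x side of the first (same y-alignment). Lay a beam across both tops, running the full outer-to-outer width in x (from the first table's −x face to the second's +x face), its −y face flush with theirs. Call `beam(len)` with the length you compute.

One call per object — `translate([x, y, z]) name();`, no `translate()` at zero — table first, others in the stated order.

table();
translate([1869, 0, 0]) table();
translate([0, 0, 765]) beam(2888);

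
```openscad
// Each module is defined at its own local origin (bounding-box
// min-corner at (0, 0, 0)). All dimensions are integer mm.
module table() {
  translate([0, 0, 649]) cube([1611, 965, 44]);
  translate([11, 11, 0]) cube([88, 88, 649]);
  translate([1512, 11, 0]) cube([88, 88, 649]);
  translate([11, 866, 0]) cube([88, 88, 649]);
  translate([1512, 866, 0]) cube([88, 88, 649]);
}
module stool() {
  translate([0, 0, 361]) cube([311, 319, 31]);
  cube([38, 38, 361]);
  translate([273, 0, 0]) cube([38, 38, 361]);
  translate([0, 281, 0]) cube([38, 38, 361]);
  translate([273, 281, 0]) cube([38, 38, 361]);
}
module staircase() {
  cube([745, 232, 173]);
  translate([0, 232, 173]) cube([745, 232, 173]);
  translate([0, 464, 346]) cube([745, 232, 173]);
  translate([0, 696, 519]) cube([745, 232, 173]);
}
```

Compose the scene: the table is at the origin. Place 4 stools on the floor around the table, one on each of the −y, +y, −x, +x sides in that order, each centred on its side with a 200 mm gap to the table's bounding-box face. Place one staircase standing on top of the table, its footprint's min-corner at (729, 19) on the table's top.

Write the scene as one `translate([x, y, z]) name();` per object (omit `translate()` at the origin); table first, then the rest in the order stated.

table();
translate([650, -519, 0]) stool();
translate([650, 1165, 0]) stool();
translate([-511, 323, 0]) stool();
translate([1811, 323, 0]) stool();
translate([729, 19, 693]) staircase();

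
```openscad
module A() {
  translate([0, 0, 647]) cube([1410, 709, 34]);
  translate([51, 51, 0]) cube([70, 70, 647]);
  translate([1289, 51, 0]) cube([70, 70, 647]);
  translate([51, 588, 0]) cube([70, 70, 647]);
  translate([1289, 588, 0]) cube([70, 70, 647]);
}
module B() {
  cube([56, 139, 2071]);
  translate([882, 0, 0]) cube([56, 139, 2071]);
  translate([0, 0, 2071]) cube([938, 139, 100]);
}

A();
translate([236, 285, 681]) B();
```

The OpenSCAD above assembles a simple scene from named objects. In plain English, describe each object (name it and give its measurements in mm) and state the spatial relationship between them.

A is a rectangular dining table. The top is 1410×709×34 mm with its upper surface at z = 681 mm. It stands on four 70×70 mm square legs, each inset 51 mm from the nearest pair of top edges, running from the floor to the underside of the top.

B is a rectangular door frame: two vertical jambs of 56×139 mm section, 2071 mm tall, with a clear opening 826 mm wide between their inner faces. A header 100 mm tall and 139 mm deep lies on top of the jambs and spans the full outside width.

The door frame is on top of the table, centred.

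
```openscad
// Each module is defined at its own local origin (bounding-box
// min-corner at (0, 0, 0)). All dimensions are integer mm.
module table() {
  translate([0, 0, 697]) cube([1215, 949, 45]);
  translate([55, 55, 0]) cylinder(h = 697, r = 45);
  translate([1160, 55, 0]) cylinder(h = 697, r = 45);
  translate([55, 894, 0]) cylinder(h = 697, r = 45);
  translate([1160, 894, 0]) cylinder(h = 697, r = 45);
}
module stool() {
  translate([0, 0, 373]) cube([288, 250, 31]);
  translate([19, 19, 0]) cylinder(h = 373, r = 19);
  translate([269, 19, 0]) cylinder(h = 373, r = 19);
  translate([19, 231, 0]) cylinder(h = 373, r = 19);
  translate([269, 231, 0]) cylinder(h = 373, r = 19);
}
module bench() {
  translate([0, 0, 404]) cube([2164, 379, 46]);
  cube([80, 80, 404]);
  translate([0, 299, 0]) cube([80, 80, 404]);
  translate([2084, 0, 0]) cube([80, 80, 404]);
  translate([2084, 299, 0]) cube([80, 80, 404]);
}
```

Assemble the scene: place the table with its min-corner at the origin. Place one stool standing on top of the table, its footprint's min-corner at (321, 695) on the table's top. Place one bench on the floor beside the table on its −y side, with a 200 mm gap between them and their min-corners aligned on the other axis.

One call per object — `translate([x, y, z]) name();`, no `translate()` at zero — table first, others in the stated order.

table();
translate([321, 695, 742]) stool();
translate([0, -579, 0]) bench();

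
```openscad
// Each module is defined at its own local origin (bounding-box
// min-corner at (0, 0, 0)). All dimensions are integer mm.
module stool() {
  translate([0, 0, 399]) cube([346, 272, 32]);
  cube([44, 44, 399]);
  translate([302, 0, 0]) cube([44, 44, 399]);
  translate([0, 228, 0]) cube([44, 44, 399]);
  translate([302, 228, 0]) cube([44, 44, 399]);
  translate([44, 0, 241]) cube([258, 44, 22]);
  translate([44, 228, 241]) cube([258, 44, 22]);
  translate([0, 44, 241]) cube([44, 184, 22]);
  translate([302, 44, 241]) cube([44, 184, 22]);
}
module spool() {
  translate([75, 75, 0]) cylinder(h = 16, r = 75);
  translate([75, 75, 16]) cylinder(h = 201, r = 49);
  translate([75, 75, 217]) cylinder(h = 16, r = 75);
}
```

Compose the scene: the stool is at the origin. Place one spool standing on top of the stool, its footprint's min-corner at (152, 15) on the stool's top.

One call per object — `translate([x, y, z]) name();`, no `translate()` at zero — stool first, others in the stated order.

stool();
translate([152, 15, 431]) spool();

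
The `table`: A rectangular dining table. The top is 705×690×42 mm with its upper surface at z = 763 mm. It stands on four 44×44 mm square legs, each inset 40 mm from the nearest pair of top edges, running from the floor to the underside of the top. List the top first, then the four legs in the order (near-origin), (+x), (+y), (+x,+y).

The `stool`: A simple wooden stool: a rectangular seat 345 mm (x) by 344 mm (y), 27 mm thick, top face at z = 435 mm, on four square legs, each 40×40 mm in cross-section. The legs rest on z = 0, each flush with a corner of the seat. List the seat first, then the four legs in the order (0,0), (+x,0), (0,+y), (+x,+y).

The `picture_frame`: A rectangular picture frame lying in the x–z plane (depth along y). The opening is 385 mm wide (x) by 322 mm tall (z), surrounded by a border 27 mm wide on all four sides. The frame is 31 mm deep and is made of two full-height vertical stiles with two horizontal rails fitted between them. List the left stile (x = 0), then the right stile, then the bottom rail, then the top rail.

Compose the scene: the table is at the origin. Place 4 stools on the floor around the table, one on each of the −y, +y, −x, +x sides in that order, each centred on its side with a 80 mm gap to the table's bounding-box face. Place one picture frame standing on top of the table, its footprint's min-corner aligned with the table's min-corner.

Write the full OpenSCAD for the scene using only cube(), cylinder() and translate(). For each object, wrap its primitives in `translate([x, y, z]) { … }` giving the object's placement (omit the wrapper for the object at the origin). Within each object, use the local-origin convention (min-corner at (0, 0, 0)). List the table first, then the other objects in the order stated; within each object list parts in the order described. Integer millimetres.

translate([0, 0, 721]) cube([705, 690, 42]);
translate([40, 40, 0]) cube([44, 44, 721]);
translate([621, 40, 0]) cube([44, 44, 721]);
translate([40, 606, 0]) cube([44, 44, 721]);
translate([621, 606, 0]) cube([44, 44, 721]);
translate([180, -424, 0]) {
  translate([0, 0, 408]) cube([345, 344, 27]);
  cube([40, 40, 408]);
  translate([305, 0, 0]) cube([40, 40, 408]);
  translate([0, 304, 0]) cube([40, 40, 408]);
  translate([305, 304, 0]) cube([40, 40, 408]);
}
translate([180, 770, 0]) {
  translate([0, 0, 408]) cube([345, 344, 27]);
  cube([40, 40, 408]);
  translate([305, 0, 0]) cube([40, 40, 408]);
  translate([0, 304, 0]) cube([40, 40, 408]);
  translate([305, 304, 0]) cube([40, 40, 408]);
}
translate([-425, 173, 0]) {
  translate([0, 0, 408]) cube([345, 344, 27]);
  cube([40, 40, 408]);
  translate([305, 0, 0]) cube([40, 40, 408]);
  translate([0, 304, 0]) cube([40, 40, 408]);
  translate([305, 304, 0]) cube([40, 40, 408]);
}
translate([785, 173, 0]) {
  translate([0, 0, 408]) cube([345, 344, 27]);
  cube([40, 40, 408]);
  translate([305, 0, 0]) cube([40, 40, 408]);
  translate([0, 304, 0]) cube([40, 40, 408]);
  translate([305, 304, 0]) cube([40, 40, 408]);
}
translate([0, 0, 763]) {
  cube([27, 31, 376]);
  translate([412, 0, 0]) cube([27, 31, 376]);
  translate([27, 0, 0]) cube([385, 31, 27]);
  translate([27, 0, 349]) cube([385, 31, 27]);
}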